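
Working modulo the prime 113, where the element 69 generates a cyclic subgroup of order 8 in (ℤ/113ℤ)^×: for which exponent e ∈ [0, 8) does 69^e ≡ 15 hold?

2

Successive powers of 69 modulo 113:
  69^0=1  69^1=69  69^2=15
So 69^2 ≡ 15 (mod 113), giving e = 2.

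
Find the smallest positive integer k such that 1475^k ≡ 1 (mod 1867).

933

The order of 1475 must divide p − 1 = 1866 = 2 · 3 · 311.
Divisors: 1, 2, 3, 6, 311, 622, 933, 1866.
Check each in increasing order: 1475^1 ≡ 1475;  1475^2 ≡ 570;  1475^3 ≡ 600;  1475^6 ≡ 1536;  1475^311 ≡ 834;  1475^622 ≡ 1032;  1475^933 ≡ 1.
Smallest exponent giving 1 is 933.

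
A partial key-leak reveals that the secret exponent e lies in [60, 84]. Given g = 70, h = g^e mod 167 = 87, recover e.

Compute 70^60 mod 167 = 87, then multiply by 70 repeatedly:
  70^60=87
Found 87 at exponent 60.

60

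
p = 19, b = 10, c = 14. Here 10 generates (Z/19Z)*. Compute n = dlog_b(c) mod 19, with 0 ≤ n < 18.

Successive powers of 10 modulo 19:
  10^0=1  10^1=10  10^2=5  10^3=12  10^4=6  10^5=3
  10^6=11  10^7=15  10^8=17  10^9=18  10^10=9  10^11=14
So 10^11 ≡ 14 (mod 19), giving n = 11.

11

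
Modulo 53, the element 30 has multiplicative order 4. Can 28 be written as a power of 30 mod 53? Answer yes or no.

28 ∈ ⟨30⟩ iff 28^4 ≡ 1 (mod 53), since |⟨30⟩| = 4.
28^4 mod 53 = 15.
Since 15 ≠ 1, 28 does not lie in the subgroup.

no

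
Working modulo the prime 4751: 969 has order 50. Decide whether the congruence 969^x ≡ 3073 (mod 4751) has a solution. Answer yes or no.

yes

3073 ∈ ⟨969⟩ iff 3073^50 ≡ 1 (mod 4751), since |⟨969⟩| = 50.
3073^50 mod 4751 = 1.
Since 1 = 1, 3073 lies in the subgroup.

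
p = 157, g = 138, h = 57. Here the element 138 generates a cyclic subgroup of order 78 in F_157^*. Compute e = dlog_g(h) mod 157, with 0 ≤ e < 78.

35

Baby-step giant-step with m = ceil(sqrt(78)) = 9.
Baby table (138^j mod 157 for j=0..8):
  0:1  1:138  2:47  3:49  4:11  5:105  6:46  7:68
  8:121
Giant step factor: 138^(-9) ≡ 143 (mod 157).
Scan 57·143^i mod 157 for i = 0, 1, …:
  i=0: 57   i=1: 144   i=2: 25   i=3: 121
Match at i=3, j=8: e = 3·9 + 8 = 35.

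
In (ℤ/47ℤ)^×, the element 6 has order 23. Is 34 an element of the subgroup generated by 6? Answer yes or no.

yes

⟨6⟩ has order 23; its elements mod 47 are {1, 2, 3, 4, 6, 7, 8, 9, 12, 14, 16, 17, 18, 21, 24, 25, 27, 28, 32, 34, 36, 37, 42}.
34 is in this set.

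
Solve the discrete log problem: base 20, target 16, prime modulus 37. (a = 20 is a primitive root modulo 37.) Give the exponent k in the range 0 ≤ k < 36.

16

Successive powers of 20 modulo 37:
  20^0=1  20^1=20  20^2=30  20^3=8  20^4=12  20^5=18
  20^6=27  20^7=22  20^8=33  20^9=31  20^10=28  20^11=5
  20^12=26  20^13=2  20^14=3  20^15=23  20^16=16
So 20^16 ≡ 16 (mod 37), giving k = 16.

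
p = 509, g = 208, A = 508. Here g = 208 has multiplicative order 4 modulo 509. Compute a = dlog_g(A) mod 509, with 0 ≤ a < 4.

2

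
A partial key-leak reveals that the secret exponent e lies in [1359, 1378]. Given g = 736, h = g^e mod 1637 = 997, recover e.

1368

Compute 736^1359 mod 1637 = 826, then multiply by 736 repeatedly:
  736^1359=826  736^1360=609  736^1361=1323  736^1362=1350  736^1363=1578
  736^1364=775  736^1365=724  736^1366=839  736^1367=355  736^1368=997
Found 997 at exponent 1368.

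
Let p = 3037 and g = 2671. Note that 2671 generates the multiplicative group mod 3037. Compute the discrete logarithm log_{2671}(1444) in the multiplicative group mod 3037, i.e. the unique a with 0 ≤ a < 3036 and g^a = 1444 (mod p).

3026

Baby-step giant-step with m = ceil(sqrt(3036)) = 56.
Baby table (2671^j mod 3037 for j=0..55):
  0:1  1:2671  2:328  3:1432  4:1289  5:1998  6:649  7:2389
  8:282  9:46  10:1386  11:2940  12:2095  13:1591  14:798  15:2521
  16:562  17:824  18:2116  19:3016  20:1612  21:2223  22:298  23:264
  24:560  25:1556  26:1460  27:152  28:2071  29:1264  30:2037  31:1560
  32:3033  33:1464  34:1725  35:346  36:918  37:1119  38:441  39:2592
  40:1909  41:2853  42:530  43:388  44:731  45:2747  46:2882  47:2064
  48:789  49:2778  50:647  51:84  52:2663  53:219  54:1845  55:1981
Giant step factor: 2671^(-56) ≡ 2675 (mod 3037).
Scan 1444·2675^i mod 3037 for i = 0, 1, …:
  i=0: 1444   i=1: 2673   i=2: 1177   i=3: 2143
  i=4: 1706   i=5: 1976   i=6: 1420   i=7: 2250
  i=8: 2453   i=9: 1855     …   i=53: 234
  i=54: 328
Match at i=54, j=2: a = 54·56 + 2 = 3026.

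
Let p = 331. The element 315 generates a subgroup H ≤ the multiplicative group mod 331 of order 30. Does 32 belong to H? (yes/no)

32 ∈ ⟨315⟩ iff 32^30 ≡ 1 (mod 331), since |⟨315⟩| = 30.
32^30 mod 331 = 1.
Since 1 = 1, 32 lies in the subgroup.

yes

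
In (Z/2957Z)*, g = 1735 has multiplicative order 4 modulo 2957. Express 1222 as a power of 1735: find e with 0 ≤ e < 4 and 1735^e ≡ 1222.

3

Successive powers of 1735 modulo 2957:
  1735^0=1  1735^1=1735  1735^2=2956  1735^3=1222
So 1735^3 ≡ 1222 (mod 2957), giving e = 3.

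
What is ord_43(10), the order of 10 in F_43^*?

The order of 10 must divide p − 1 = 42 = 2 · 3 · 7.
Divisors: 1, 2, 3, 6, 7, 14, 21, 42.
Check each in increasing order: 10^1 ≡ 10;  10^2 ≡ 14;  10^3 ≡ 11;  10^6 ≡ 35;  10^7 ≡ 6;  10^14 ≡ 36;  10^21 ≡ 1.
Smallest exponent giving 1 is 21.

21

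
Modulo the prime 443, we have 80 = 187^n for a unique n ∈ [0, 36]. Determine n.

3

Compute 187^0 mod 443 = 1, then multiply by 187 repeatedly:
  187^0=1  187^1=187  187^2=415  187^3=80
Found 80 at exponent 3.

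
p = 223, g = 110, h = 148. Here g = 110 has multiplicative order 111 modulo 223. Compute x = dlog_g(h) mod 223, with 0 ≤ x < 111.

Baby-step giant-step with m = ceil(sqrt(111)) = 11.
Baby table (110^j mod 223 for j=0..10):
  0:1  1:110  2:58  3:136  4:19  5:83  6:210  7:131
  8:138  9:16  10:199
Giant step factor: 110^(-11) ≡ 31 (mod 223).
Scan 148·31^i mod 223 for i = 0, 1, …:
  i=0: 148   i=1: 128   i=2: 177   i=3: 135
  i=4: 171   i=5: 172   i=6: 203   i=7: 49
  i=8: 181   i=9: 36   i=10: 1
Match at i=10, j=0: x = 10·11 + 0 = 110.

110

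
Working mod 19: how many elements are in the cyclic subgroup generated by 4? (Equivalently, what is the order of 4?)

The order of 4 must divide p − 1 = 18 = 2 · 3^2.
Divisors: 1, 2, 3, 6, 9, 18.
Check each in increasing order: 4^1 ≡ 4;  4^2 ≡ 16;  4^3 ≡ 7;  4^6 ≡ 11;  4^9 ≡ 1.
Smallest exponent giving 1 is 9.

9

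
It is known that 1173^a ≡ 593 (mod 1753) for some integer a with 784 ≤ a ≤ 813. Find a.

805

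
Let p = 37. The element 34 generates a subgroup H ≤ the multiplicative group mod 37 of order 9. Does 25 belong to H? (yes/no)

⟨34⟩ has order 9; its elements mod 37 are {1, 7, 9, 10, 12, 16, 26, 33, 34}.
25 is not in this set.

no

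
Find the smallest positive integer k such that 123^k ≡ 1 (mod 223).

The order of 123 must divide p − 1 = 222 = 2 · 3 · 37.
Divisors: 1, 2, 3, 6, 37, 74, 111, 222.
Check each in increasing order: 123^1 ≡ 123;  123^2 ≡ 188;  123^3 ≡ 155;  123^6 ≡ 164;  123^37 ≡ 184;  123^74 ≡ 183;  123^111 ≡ 222;  123^222 ≡ 1.
Smallest exponent giving 1 is 222.

222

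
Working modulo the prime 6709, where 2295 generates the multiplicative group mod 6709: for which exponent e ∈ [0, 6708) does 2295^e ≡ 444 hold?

600

Baby-step giant-step with m = ceil(sqrt(6708)) = 82.
Baby table (2295^j mod 6709 for j=0..81):
  0:1  1:2295  2:460  3:2387  4:3621  5:4453  6:1828  7:2135
  8:2255  9:2586  10:4114  11:2067  12:502  13:4851  14:2814  15:4072
  16:6312  17:1309  18:5232  19:5039  20:4898  21:3335  22:5565  23:4448
  24:3771  25:6544  26:3738  27:4608  28:1976  29:6345  30:3245  31:285
  32:3302  33:3629  34:2686  35:5508  36:1104  37:4387  38:4665  39:5320
  40:5729  41:5124  42:5412  43:2181  44:481  45:3619  46:6572  47:908
  48:4070  49:1722  50:389  51:458  52:4506  53:2701  54:6388  55:1295
  56:6647  57:5308  58:5025  59:6313  60:3604  61:5692  62:717  63:1810
  64:1079  65:684  66:6583  67:6026  68:2421  69:1143  70:6675  71:2478
  72:4487  73:6059  74:4357  75:2905  76:4938  77:1209  78:3838  79:6002
  80:1013  81:3521
Giant step factor: 2295^(-82) ≡ 2645 (mod 6709).
Scan 444·2645^i mod 6709 for i = 0, 1, …:
  i=0: 444   i=1: 305   i=2: 1645   i=3: 3593
  i=4: 3541   i=5: 181   i=6: 2406   i=7: 3738
Match at i=7, j=26: e = 7·82 + 26 = 600.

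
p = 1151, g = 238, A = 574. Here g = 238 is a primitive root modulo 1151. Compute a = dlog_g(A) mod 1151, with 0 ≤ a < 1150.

421

Baby-step giant-step with m = ceil(sqrt(1150)) = 34.
Baby table (238^j mod 1151 for j=0..33):
  0:1  1:238  2:245  3:760  4:173  5:889  6:949  7:266
  8:3  9:714  10:735  11:1129  12:519  13:365  14:545  15:798
  16:9  17:991  18:1054  19:1085  20:406  21:1095  22:484  23:92
  24:27  25:671  26:860  27:953  28:67  29:983  30:301  31:276
  32:81  33:862
Giant step factor: 238^(-34) ≡ 236 (mod 1151).
Scan 574·236^i mod 1151 for i = 0, 1, …:
  i=0: 574   i=1: 797   i=2: 479   i=3: 246
  i=4: 506   i=5: 863   i=6: 1092   i=7: 1039
  i=8: 41   i=9: 468   i=10: 1103   i=11: 182
  i=12: 365
Match at i=12, j=13: a = 12·34 + 13 = 421.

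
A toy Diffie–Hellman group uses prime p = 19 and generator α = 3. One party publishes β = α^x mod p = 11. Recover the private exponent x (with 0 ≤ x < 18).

12

Successive powers of 3 modulo 19:
  3^0=1  3^1=3  3^2=9  3^3=8  3^4=5  3^5=15
  3^6=7  3^7=2  3^8=6  3^9=18  3^10=16  3^11=10
  3^12=11
So 3^12 ≡ 11 (mod 19), giving x = 12.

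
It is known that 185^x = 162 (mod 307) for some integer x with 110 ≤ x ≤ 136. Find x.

Compute 185^110 mod 307 = 302, then multiply by 185 repeatedly:
  185^110=302  185^111=303  185^112=181  185^113=22  185^114=79
  185^115=186  185^116=26  185^117=205  185^118=164  185^119=254
  185^120=19  185^121=138  185^122=49  185^123=162
Found 162 at exponent 123.

123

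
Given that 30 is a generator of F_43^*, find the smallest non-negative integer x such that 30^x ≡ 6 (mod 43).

14

Successive powers of 30 modulo 43:
  30^0=1  30^1=30  30^2=40  30^3=39  30^4=9  30^5=12
  30^6=16  30^7=7  30^8=38  30^9=22  30^10=15  30^11=20
  30^12=41  30^13=26  30^14=6
So 30^14 ≡ 6 (mod 43), giving x = 14.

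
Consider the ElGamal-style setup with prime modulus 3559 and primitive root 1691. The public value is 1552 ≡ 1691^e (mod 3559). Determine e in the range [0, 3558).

1121

Baby-step giant-step with m = ceil(sqrt(3558)) = 60.
Baby table (1691^j mod 3559 for j=0..59):
  0:1  1:1691  2:1604  3:406  4:3218  5:3486  6:1122  7:355
  8:2393  9:3539  10:1770  11:3510  12:2557  13:3261  14:1460  15:2473
  16:18  17:1966  18:400  19:190  20:980  21:2245  22:2401  23:2831
  24:366  25:3199  26:3388  27:2677  28:3318  29:1754  30:1367  31:1806
  32:324  33:3357  34:82  35:3420  36:3404  37:1261  38:510  39:1132
  40:3029  41:638  42:481  43:1919  44:2780  45:3100  46:3252  47:477
  48:2273  49:3482  50:1476  51:1057  52:769  53:1344  54:2062  55:2581
  56:1137  57:807  58:1540  59:2511
Giant step factor: 1691^(-60) ≡ 2478 (mod 3559).
Scan 1552·2478^i mod 3559 for i = 0, 1, …:
  i=0: 1552   i=1: 2136   i=2: 775   i=3: 2149
  i=4: 958   i=5: 71   i=6: 1547   i=7: 423
  i=8: 1848   i=9: 2470     …   i=17: 1290
  i=18: 638
Match at i=18, j=41: e = 18·60 + 41 = 1121.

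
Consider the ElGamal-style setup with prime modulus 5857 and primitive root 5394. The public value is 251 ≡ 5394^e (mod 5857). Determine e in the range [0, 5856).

4876

Baby-step giant-step with m = ceil(sqrt(5856)) = 77.
Baby table (5394^j mod 5857 for j=0..76):
  0:1  1:5394  2:3517  3:5732  4:5162  5:5507  6:3911  7:4877
  8:2751  9:3113  10:5360  11:1688  12:3294  13:3555  14:5709  15:4097
  16:757  17:929  18:3291  19:4944  20:1015  21:4472  22:2842  23:1979
  24:3272  25:2027  26:4476  27:990  28:4333  29:2772  30:5104  31:3076
  32:4920  33:413  34:2062  35:5842  36:1088  37:5815  38:1875  39:4568
  40:5250  41:5762  42:2986  43:5591  44:161  45:1598  46:3965  47:3303
  48:5245  49:2220  50:2972  51:359  52:3636  53:3348  54:1981  55:2346
  56:3204  57:4226  58:5457  59:3633  60:4737  61:3144  62:2721  63:5289
  64:5276  65:5438  66:716  67:2341  68:5519  69:4212  70:225  71:1251
  72:630  73:1160  74:1764  75:3248  76:1425
Giant step factor: 5394^(-77) ≡ 292 (mod 5857).
Scan 251·292^i mod 5857 for i = 0, 1, …:
  i=0: 251   i=1: 3008   i=2: 5643   i=3: 1939
  i=4: 3916   i=5: 1357   i=6: 3825   i=7: 4070
  i=8: 5326   i=9: 3087     …   i=62: 27
  i=63: 2027
Match at i=63, j=25: e = 63·77 + 25 = 4876.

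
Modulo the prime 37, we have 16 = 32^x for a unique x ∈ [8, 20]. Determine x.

8

Compute 32^8 mod 37 = 16, then multiply by 32 repeatedly:
  32^8=16
Found 16 at exponent 8.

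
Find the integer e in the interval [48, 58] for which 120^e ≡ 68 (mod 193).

Compute 120^48 mod 193 = 81, then multiply by 120 repeatedly:
  120^48=81  120^49=70  120^50=101  120^51=154  120^52=145
  120^53=30  120^54=126  120^55=66  120^56=7  120^57=68
Found 68 at exponent 57.

57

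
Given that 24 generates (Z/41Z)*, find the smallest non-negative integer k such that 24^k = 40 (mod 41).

20

Successive powers of 24 modulo 41:
  24^0=1  24^1=24  24^2=2  24^3=7  24^4=4  24^5=14
  24^6=8  24^7=28  24^8=16  24^9=15  24^10=32  24^11=30
  24^12=23  24^13=19  24^14=5  24^15=38  24^16=10  24^17=35
  24^18=20  24^19=29  24^20=40
So 24^20 ≡ 40 (mod 41), giving k = 20.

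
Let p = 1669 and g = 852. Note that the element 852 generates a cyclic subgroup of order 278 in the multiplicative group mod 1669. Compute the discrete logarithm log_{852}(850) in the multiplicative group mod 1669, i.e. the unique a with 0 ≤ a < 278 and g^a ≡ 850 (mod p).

154

Baby-step giant-step with m = ceil(sqrt(278)) = 17.
Baby table (852^j mod 1669 for j=0..16):
  0:1  1:852  2:1558  3:561  4:638  5:1151  6:949  7:752
  8:1477  9:1647  10:1284  11:773  12:1010  13:985  14:1382  15:819
  16:146
Giant step factor: 852^(-17) ≡ 1588 (mod 1669).
Scan 850·1588^i mod 1669 for i = 0, 1, …:
  i=0: 850   i=1: 1248   i=2: 721   i=3: 14
  i=4: 535   i=5: 59   i=6: 228   i=7: 1560
  i=8: 484   i=9: 852
Match at i=9, j=1: a = 9·17 + 1 = 154.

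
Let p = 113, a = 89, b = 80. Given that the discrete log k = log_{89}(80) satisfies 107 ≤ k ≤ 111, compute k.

111

Compute 89^107 mod 113 = 10, then multiply by 89 repeatedly:
  89^107=10  89^108=99  89^109=110  89^110=72  89^111=80
Found 80 at exponent 111.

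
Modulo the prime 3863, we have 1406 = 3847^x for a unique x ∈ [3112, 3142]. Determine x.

Compute 3847^3112 mod 3863 = 3245, then multiply by 3847 repeatedly:
  3847^3112=3245  3847^3113=2162  3847^3114=175  3847^3115=1063  3847^3116=2307
  3847^3117=1718  3847^3118=3416  3847^3119=3289  3847^3120=1458  3847^3121=3713
  3847^3122=2400  3847^3123=230  3847^3124=183  3847^3125=935  3847^3126=492
  3847^3127=3717  3847^3128=2336  3847^3129=1254  3847^3130=3114  3847^3131=395
  3847^3132=1406
Found 1406 at exponent 3132.

3132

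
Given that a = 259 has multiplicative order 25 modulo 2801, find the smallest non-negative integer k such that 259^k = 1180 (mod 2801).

Successive powers of 259 modulo 2801:
  259^0=1  259^1=259  259^2=2658  259^3=2177  259^4=842  259^5=2401
  259^6=37  259^7=1180
So 259^7 ≡ 1180 (mod 2801), giving k = 7.

7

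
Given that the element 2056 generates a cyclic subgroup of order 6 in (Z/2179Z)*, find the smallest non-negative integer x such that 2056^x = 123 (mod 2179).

Successive powers of 2056 modulo 2179:
  2056^0=1  2056^1=2056  2056^2=2055  2056^3=2178  2056^4=123
So 2056^4 ≡ 123 (mod 2179), giving x = 4.

4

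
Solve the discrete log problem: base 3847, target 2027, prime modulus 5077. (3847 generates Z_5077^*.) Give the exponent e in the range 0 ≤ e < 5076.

Baby-step giant-step with m = ceil(sqrt(5076)) = 72.
Baby table (3847^j mod 5077 for j=0..71):
  0:1  1:3847  2:5031  3:733  4:2116  5:1821  6:4204  7:2543
  8:4619  9:4870  10:760  11:4445  12:579  13:3687  14:3828  15:3016
  16:1607  17:3420  18:2233  19:67  20:3899  21:1995  22:3418  23:4693
  24:159  25:2433  26:2840  27:4853  28:1362  29:150  30:3349  31:3254
  32:3333  33:2626  34:4069  35:1052  36:675  37:2378  38:4489  39:2306
  40:1663  41:541  42:4734  43:499  44:547  45:2431  46:223  47:4945
  48:4973  49:995  50:4784  51:5000  52:3324  53:3542  54:4483  55:4609
  56:1939  57:1220  58:2192  59:4804  60:708  61:2404  62:2971  63:1110
  64:413  65:4787  66:1310  67:3186  68:664  69:677  70:4995  71:4397
Giant step factor: 3847^(-72) ≡ 284 (mod 5077).
Scan 2027·284^i mod 5077 for i = 0, 1, …:
  i=0: 2027   i=1: 1967   i=2: 158   i=3: 4256
  i=4: 378   i=5: 735   i=6: 583   i=7: 3108
  i=8: 4351   i=9: 1973     …   i=26: 333
  i=27: 3186
Match at i=27, j=67: e = 27·72 + 67 = 2011.

2011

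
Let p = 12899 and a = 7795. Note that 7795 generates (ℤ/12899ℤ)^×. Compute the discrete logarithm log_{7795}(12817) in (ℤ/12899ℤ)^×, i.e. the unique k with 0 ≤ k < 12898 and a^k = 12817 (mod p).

11702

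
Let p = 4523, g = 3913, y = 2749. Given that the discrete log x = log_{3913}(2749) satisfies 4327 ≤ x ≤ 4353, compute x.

4327

Compute 3913^4327 mod 4523 = 2749, then multiply by 3913 repeatedly:
  3913^4327=2749
Found 2749 at exponent 4327.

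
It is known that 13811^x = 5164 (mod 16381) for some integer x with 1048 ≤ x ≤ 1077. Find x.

1067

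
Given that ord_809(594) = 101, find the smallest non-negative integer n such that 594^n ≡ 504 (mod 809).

Baby-step giant-step with m = ceil(sqrt(101)) = 11.
Baby table (594^j mod 809 for j=0..10):
  0:1  1:594  2:112  3:190  4:409  5:246  6:504  7:46
  8:627  9:298  10:650
Giant step factor: 594^(-11) ≡ 426 (mod 809).
Scan 504·426^i mod 809 for i = 0, 1, …:
  i=0: 504
Match at i=0, j=6: n = 0·11 + 6 = 6.

6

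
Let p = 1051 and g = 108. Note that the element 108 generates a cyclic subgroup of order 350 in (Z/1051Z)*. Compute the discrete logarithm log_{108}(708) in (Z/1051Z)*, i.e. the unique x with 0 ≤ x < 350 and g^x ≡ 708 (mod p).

222

Baby-step giant-step with m = ceil(sqrt(350)) = 19.
Baby table (108^j mod 1051 for j=0..18):
  0:1  1:108  2:103  3:614  4:99  5:182  6:738  7:879
  8:342  9:151  10:543  11:839  12:226  13:235  14:156  15:32
  16:303  17:143  18:730
Giant step factor: 108^(-19) ≡ 981 (mod 1051).
Scan 708·981^i mod 1051 for i = 0, 1, …:
  i=0: 708   i=1: 888   i=2: 900   i=3: 60
  i=4: 4   i=5: 771   i=6: 682   i=7: 606
  i=8: 671   i=9: 325   i=10: 372   i=11: 235
Match at i=11, j=13: x = 11·19 + 13 = 222.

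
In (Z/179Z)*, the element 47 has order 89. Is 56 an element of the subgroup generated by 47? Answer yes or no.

yes

56 ∈ ⟨47⟩ iff 56^89 ≡ 1 (mod 179), since |⟨47⟩| = 89.
56^89 mod 179 = 1.
Since 1 = 1, 56 lies in the subgroup.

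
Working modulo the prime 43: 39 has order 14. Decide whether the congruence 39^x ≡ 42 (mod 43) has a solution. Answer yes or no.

42 ∈ ⟨39⟩ iff 42^14 ≡ 1 (mod 43), since |⟨39⟩| = 14.
42^14 mod 43 = 1.
Since 1 = 1, 42 lies in the subgroup.

yes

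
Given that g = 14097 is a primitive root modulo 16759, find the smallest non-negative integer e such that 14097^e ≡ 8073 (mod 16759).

Baby-step giant-step with m = ceil(sqrt(16758)) = 130.
Baby table (14097^j mod 16759 for j=0..129):
  0:1  1:14097  2:13946  3:13692  4:2721  5:13345  6:4690  7:675
  8:13122  9:11751  10:7891  11:9944  12:8292  13:15058  14:3132  15:8598
  16:4918  17:13822  18:8600  19:16353  20:8196  21:2466  22:5036  23:1368
  24:11846  25:6386  26:10853  27:1830  28:5409  29:13982  30:1655  31:2007
  32:3487  33:2092  34:11843  35:14372  36:2533  37:11031  38:14005  39:7465
  40:4344  41:16741  42:14398  43:357  44:4929  45:1299  46:11175  47:16134
  48:4609  49:15189  50:6349  51:8793  52:5357  53:1575  54:13859  55:10660
  56:12826  57:12030  58:2589  59:12790  60:7308  61:3303  62:5889  63:9906
  64:8894  65:4639  66:2365  67:5754  68:578  69:3192  70:16468  71:3728
  72:14151  73:4270  74:12621  75:4693  76:9448  77:4683  78:2550  79:16054
  80:16461  81:5603  82:324  83:8980  84:10333  85:11832  86:10136  87:16717
  88:11250  89:833  90:11501  91:3031  92:9316  93:4128  94:5168  95:1923
  96:9228  97:3758  98:1327  99:3675  100:4406  101:2528  102:7582  103:11311
  104:6041  105:7498  106:293  107:7707  108:13741  109:6355  110:9580  111:5238
  112:16691  113:13426  114:6935  115:7448  116:16080  117:14285  118:16260  119:4377
  120:12690  121:5364  122:16459  123:10927  124:5950  125:15114  126:4891  127:1901
  128:756  129:15367
Giant step factor: 14097^(-130) ≡ 11831 (mod 16759).
Scan 8073·11831^i mod 16759 for i = 0, 1, …:
  i=0: 8073   i=1: 2122   i=2: 400   i=3: 6362
  i=4: 4153   i=5: 13514   i=6: 3274   i=7: 4645
  i=8: 2234   i=9: 1511     …   i=13: 14630
  i=14: 578
Match at i=14, j=68: e = 14·130 + 68 = 1888.

1888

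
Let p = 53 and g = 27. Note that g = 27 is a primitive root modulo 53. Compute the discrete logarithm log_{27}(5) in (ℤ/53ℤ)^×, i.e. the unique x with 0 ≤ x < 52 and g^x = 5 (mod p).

Successive powers of 27 modulo 53:
  27^0=1  27^1=27  27^2=40  27^3=20  27^4=10  27^5=5
So 27^5 ≡ 5 (mod 53), giving x = 5.

5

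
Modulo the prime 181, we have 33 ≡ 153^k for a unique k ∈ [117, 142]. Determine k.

134

Compute 153^117 mod 181 = 31, then multiply by 153 repeatedly:
  153^117=31  153^118=37  153^119=50  153^120=48  153^121=104
  153^122=165  153^123=86  153^124=126  153^125=92  153^126=139
  153^127=90  153^128=14  153^129=151  153^130=116  153^131=10
  153^132=82  153^133=57  153^134=33
Found 33 at exponent 134.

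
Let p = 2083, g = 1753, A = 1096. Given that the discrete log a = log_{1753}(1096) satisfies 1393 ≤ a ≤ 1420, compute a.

1417

Compute 1753^1393 mod 2083 = 2037, then multiply by 1753 repeatedly:
  1753^1393=2037  1753^1394=599  1753^1395=215  1753^1396=1955  1753^1397=580
  1753^1398=236  1753^1399=1274  1753^1400=346  1753^1401=385  1753^1402=13
  1753^1403=1959  1753^1404=1343  1753^1405=489  1753^1406=1104  1753^1407=205
  1753^1408=1089  1753^1409=989  1753^1410=661  1753^1411=585  1753^1412=669
  1753^1413=28  1753^1414=1175  1753^1415=1771  1753^1416=893  1753^1417=1096
Found 1096 at exponent 1417.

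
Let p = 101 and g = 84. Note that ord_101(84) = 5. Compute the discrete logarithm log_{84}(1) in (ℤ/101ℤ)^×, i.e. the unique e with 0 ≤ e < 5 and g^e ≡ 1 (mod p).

0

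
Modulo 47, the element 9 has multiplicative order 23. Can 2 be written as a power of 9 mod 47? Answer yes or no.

yes

2 ∈ ⟨9⟩ iff 2^23 ≡ 1 (mod 47), since |⟨9⟩| = 23.
2^23 mod 47 = 1.
Since 1 = 1, 2 lies in the subgroup.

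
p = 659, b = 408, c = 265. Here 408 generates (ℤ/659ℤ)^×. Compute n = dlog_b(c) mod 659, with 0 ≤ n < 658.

Baby-step giant-step with m = ceil(sqrt(658)) = 26.
Baby table (408^j mod 659 for j=0..25):
  0:1  1:408  2:396  3:113  4:633  5:595  6:248  7:357
  8:17  9:346  10:142  11:603  12:217  13:230  14:262  15:138
  16:289  17:610  18:437  19:366  20:394  21:615  22:500  23:369
  24:300  25:485
Giant step factor: 408^(-26) ≡ 443 (mod 659).
Scan 265·443^i mod 659 for i = 0, 1, …:
  i=0: 265   i=1: 93   i=2: 341   i=3: 152
  i=4: 118   i=5: 213   i=6: 122   i=7: 8
  i=8: 249   i=9: 254   i=10: 492   i=11: 486
  i=12: 464   i=13: 603
Match at i=13, j=11: n = 13·26 + 11 = 349.

349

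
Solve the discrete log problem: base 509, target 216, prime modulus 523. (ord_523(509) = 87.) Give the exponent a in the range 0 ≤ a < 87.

13

Baby-step giant-step with m = ceil(sqrt(87)) = 10.
Baby table (509^j mod 523 for j=0..9):
  0:1  1:509  2:196  3:394  4:237  5:343  6:428  7:284
  8:208  9:226
Giant step factor: 509^(-10) ≡ 181 (mod 523).
Scan 216·181^i mod 523 for i = 0, 1, …:
  i=0: 216   i=1: 394
Match at i=1, j=3: a = 1·10 + 3 = 13.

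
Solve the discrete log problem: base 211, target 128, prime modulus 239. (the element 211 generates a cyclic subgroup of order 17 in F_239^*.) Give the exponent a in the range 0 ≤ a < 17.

16

Successive powers of 211 modulo 239:
  211^0=1  211^1=211  211^2=67  211^3=36  211^4=187  211^5=22
  211^6=101  211^7=40  211^8=75  211^9=51  211^10=6  211^11=71
  211^12=163  211^13=216  211^14=166  211^15=132  211^16=128
So 211^16 ≡ 128 (mod 239), giving a = 16.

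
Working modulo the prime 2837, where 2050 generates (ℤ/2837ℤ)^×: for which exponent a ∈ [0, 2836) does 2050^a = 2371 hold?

2252

Baby-step giant-step with m = ceil(sqrt(2836)) = 54.
Baby table (2050^j mod 2837 for j=0..53):
  0:1  1:2050  2:903  3:1426  4:1190  5:2517  6:2184  7:414
  8:437  9:2195  10:268  11:1859  12:859  13:2010  14:1176  15:2187
  16:890  17:309  18:799  19:1001  20:899  21:1737  22:415  23:2487
  24:261  25:1694  26:212  27:539  28:1357  29:1590  30:2624  31:248
  32:577  33:2658  34:1860  35:72  36:76  37:2602  38:540  39:570
  40:2493  41:1213  42:1438  43:257  44:2005  45:2274  46:509  47:2271
  48:33  49:2399  50:1429  51:1666  52:2389  53:788
Giant step factor: 2050^(-54) ≡ 2372 (mod 2837).
Scan 2371·2372^i mod 2837 for i = 0, 1, …:
  i=0: 2371   i=1: 1078   i=2: 879   i=3: 2630
  i=4: 2634   i=5: 774   i=6: 389   i=7: 683
  i=8: 149   i=9: 1640     …   i=40: 914
  i=41: 540
Match at i=41, j=38: a = 41·54 + 38 = 2252.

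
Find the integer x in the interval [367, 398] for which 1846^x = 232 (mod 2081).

368

Compute 1846^367 mod 2081 = 61, then multiply by 1846 repeatedly:
  1846^367=61  1846^368=232
Found 232 at exponent 368.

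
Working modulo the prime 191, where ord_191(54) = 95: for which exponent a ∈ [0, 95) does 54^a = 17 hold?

24

Baby-step giant-step with m = ceil(sqrt(95)) = 10.
Baby table (54^j mod 191 for j=0..9):
  0:1  1:54  2:51  3:80  4:118  5:69  6:97  7:81
  8:172  9:120
Giant step factor: 54^(-10) ≡ 150 (mod 191).
Scan 17·150^i mod 191 for i = 0, 1, …:
  i=0: 17   i=1: 67   i=2: 118
Match at i=2, j=4: a = 2·10 + 4 = 24.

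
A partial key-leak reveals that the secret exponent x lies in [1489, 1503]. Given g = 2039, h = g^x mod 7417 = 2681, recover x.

1503

Compute 2039^1489 mod 7417 = 4621, then multiply by 2039 repeatedly:
  2039^1489=4621  2039^1490=2629  2039^1491=5457  2039^1492=1323  2039^1493=5226
  2039^1494=5002  2039^1495=703  2039^1496=1936  2039^1497=1660  2039^1498=2588
  2039^1499=3445  2039^1500=456  2039^1501=2659  2039^1502=7291  2039^1503=2681
Found 2681 at exponent 1503.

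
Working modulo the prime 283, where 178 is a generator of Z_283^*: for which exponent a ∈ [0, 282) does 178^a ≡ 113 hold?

56

Baby-step giant-step with m = ceil(sqrt(282)) = 17.
Baby table (178^j mod 283 for j=0..16):
  0:1  1:178  2:271  3:128  4:144  5:162  6:253  7:37
  8:77  9:122  10:208  11:234  12:51  13:22  14:237  15:19
  16:269
Giant step factor: 178^(-17) ≡ 247 (mod 283).
Scan 113·247^i mod 283 for i = 0, 1, …:
  i=0: 113   i=1: 177   i=2: 137   i=3: 162
Match at i=3, j=5: a = 3·17 + 5 = 56.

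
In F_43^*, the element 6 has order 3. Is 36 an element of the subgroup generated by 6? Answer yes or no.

⟨6⟩ has order 3; its elements mod 43 are {1, 6, 36}.
36 is in this set.

yes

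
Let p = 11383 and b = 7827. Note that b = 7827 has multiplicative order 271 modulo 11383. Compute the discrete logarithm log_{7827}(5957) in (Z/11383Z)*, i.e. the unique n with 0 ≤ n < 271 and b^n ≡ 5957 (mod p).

214

Baby-step giant-step with m = ceil(sqrt(271)) = 17.
Baby table (7827^j mod 11383 for j=0..16):
  0:1  1:7827  2:10006  3:1922  4:6551  5:5645  6:5992  7:1424
  8:1691  9:8411  10:5008  11:5947  12:2082  13:6741  14:1602  15:6171
  16:2348
Giant step factor: 7827^(-17) ≡ 11284 (mod 11383).
Scan 5957·11284^i mod 11383 for i = 0, 1, …:
  i=0: 5957   i=1: 2173   i=2: 1150   i=3: 11363
  i=4: 1980   i=5: 8874   i=6: 9348   i=7: 7954
  i=8: 9364   i=9: 6370   i=10: 6818   i=11: 7998
  i=12: 5008
Match at i=12, j=10: n = 12·17 + 10 = 214.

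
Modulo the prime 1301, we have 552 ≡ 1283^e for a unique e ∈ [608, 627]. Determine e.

624

Compute 1283^608 mod 1301 = 237, then multiply by 1283 repeatedly:
  1283^608=237  1283^609=938  1283^610=29  1283^611=779  1283^612=289
  1283^613=2  1283^614=1265  1283^615=648  1283^616=45  1283^617=491
  1283^618=269  1283^619=362  1283^620=1290  1283^621=198  1283^622=339
  1283^623=403  1283^624=552
Found 552 at exponent 624.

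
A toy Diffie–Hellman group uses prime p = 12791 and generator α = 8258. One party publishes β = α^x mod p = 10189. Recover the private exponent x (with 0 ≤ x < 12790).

4735

Baby-step giant-step with m = ceil(sqrt(12790)) = 114.
Baby table (8258^j mod 12791 for j=0..113):
  0:1  1:8258  2:5743  3:9457  4:6851  5:965  6:177  7:3492
  8:6022  9:11059  10:10273  11:4522  12:5747  13:4116  14:4241  15:420
  16:1999  17:7352  18:6730  19:12236  20:8779  21:10385  22:8466  23:9413
  24:1647  25:4093  26:6172  27:9032  28:1935  29:3271  30:10117  31:8165
  32:5209  33:12580  34:9929  35:3372  36:12760  37:12613  38:1041  39:1026
  40:5066  41:8458  42:7304  43:6867  44:5183  45:2528  46:1312  47:519
  48:917  49:314  50:9230  51:12562  52:1986  53:2326  54:8817  55:4414
  56:9253  57:10631  58:6165  59:2390  60:107  61:1027  62:533  63:1410
  64:3970  65:927  66:6148  67:2705  68:4804  69:6541  70:11976  71:10587
  72:961  73:5518  74:6102  75:6567  76:9237  77:6413  78:3814  79:4570
  80:5610  81:11169  82:10492  83:9493  84:9946  85:3057  86:8063  87:7099
  88:2389  89:4640  90:8075  91:3867  92:7350  93:3005  94:750  95:2656
  96:9474  97:6536  98:9059  99:7454  100:4840  101:9636  102:1277  103:5682
  104:4568  105:1885  106:12474  107:4369  108:8582  109:8016  110:2703  111:1079
  112:7846  113:5853
Giant step factor: 8258^(-114) ≡ 7806 (mod 12791).
Scan 10189·7806^i mod 12791 for i = 0, 1, …:
  i=0: 10189   i=1: 896   i=2: 10290   i=3: 9051
  i=4: 7413   i=5: 12185   i=6: 2234   i=7: 4471
  i=8: 6778   i=9: 5492     …   i=40: 11436
  i=41: 1027
Match at i=41, j=61: x = 41·114 + 61 = 4735.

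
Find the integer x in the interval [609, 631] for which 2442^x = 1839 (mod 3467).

613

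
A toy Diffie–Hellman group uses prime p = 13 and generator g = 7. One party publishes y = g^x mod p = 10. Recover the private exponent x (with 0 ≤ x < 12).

2

Successive powers of 7 modulo 13:
  7^0=1  7^1=7  7^2=10
So 7^2 ≡ 10 (mod 13), giving x = 2.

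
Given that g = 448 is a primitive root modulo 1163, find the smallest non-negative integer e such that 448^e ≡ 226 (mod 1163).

180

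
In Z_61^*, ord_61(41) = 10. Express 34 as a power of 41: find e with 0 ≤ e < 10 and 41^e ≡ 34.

2

Successive powers of 41 modulo 61:
  41^0=1  41^1=41  41^2=34
So 41^2 ≡ 34 (mod 61), giving e = 2.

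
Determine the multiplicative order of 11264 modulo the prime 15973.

The order of 11264 must divide p − 1 = 15972 = 2^2 · 3 · 11^3.
Divisors: 1, 2, 3, 4, 6, 11, 12, 22, 33, 44, 66, 121, 132, 242, 363, 484, 726, 1331, 1452, 2662, 3993, 5324, 7986, 15972.
Check each in increasing order: 11264^1 ≡ 11264;  11264^2 ≡ 4157;  11264^3 ≡ 7585;  11264^4 ≡ 13836;  11264^6 ≡ 13452;  11264^11 ≡ 6876;  11264^12 ≡ 14160;  11264^22 ≡ 15269;  11264^33 ≡ 15088;  11264^44 ≡ 453;  11264^66 ≡ 548;  11264^121 ≡ 3045;  11264^132 ≡ 12790;  11264^242 ≡ 7685;  11264^363 ≡ 380;  11264^484 ≡ 7044;  11264^726 ≡ 643;  11264^1331 ≡ 14939;  11264^1452 ≡ 14124;  11264^2662 ≡ 14938;  11264^3993 ≡ 15972;  11264^5324 ≡ 1034;  11264^7986 ≡ 1.
Smallest exponent giving 1 is 7986.

7986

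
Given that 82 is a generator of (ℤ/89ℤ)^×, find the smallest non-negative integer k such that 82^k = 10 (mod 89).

Baby-step giant-step with m = ceil(sqrt(88)) = 10.
Baby table (82^j mod 89 for j=0..9):
  0:1  1:82  2:49  3:13  4:87  5:14  6:80  7:63
  8:4  9:61
Giant step factor: 82^(-10) ≡ 5 (mod 89).
Scan 10·5^i mod 89 for i = 0, 1, …:
  i=0: 10   i=1: 50   i=2: 72   i=3: 4
Match at i=3, j=8: k = 3·10 + 8 = 38.

38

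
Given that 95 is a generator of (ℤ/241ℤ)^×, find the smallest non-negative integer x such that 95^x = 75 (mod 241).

86

Baby-step giant-step with m = ceil(sqrt(240)) = 16.
Baby table (95^j mod 241 for j=0..15):
  0:1  1:95  2:108  3:138  4:96  5:203  6:5  7:234
  8:58  9:208  10:239  11:51  12:25  13:206  14:49  15:76
Giant step factor: 95^(-16) ≡ 24 (mod 241).
Scan 75·24^i mod 241 for i = 0, 1, …:
  i=0: 75   i=1: 113   i=2: 61   i=3: 18
  i=4: 191   i=5: 5
Match at i=5, j=6: x = 5·16 + 6 = 86.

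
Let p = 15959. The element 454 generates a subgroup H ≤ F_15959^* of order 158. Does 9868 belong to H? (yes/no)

yes

9868 ∈ ⟨454⟩ iff 9868^158 ≡ 1 (mod 15959), since |⟨454⟩| = 158.
9868^158 mod 15959 = 1.
Since 1 = 1, 9868 lies in the subgroup.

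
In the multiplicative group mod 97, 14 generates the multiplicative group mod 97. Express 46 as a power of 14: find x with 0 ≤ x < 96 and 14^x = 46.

15

Baby-step giant-step with m = ceil(sqrt(96)) = 10.
Baby table (14^j mod 97 for j=0..9):
  0:1  1:14  2:2  3:28  4:4  5:56  6:8  7:15
  8:16  9:30
Giant step factor: 14^(-10) ≡ 94 (mod 97).
Scan 46·94^i mod 97 for i = 0, 1, …:
  i=0: 46   i=1: 56
Match at i=1, j=5: x = 1·10 + 5 = 15.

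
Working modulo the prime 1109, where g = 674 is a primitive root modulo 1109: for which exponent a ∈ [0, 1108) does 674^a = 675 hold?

Baby-step giant-step with m = ceil(sqrt(1108)) = 34.
Baby table (674^j mod 1109 for j=0..33):
  0:1  1:674  2:695  3:432  4:610  5:810  6:312  7:687
  8:585  9:595  10:681  11:977  12:861  13:307  14:644  15:437
  16:653  17:958  18:254  19:410  20:199  21:1046  22:789  23:575
  24:509  25:385  26:1093  27:306  28:1079  29:851  30:221  31:348
  32:553  33:98
Giant step factor: 674^(-34) ≡ 1084 (mod 1109).
Scan 675·1084^i mod 1109 for i = 0, 1, …:
  i=0: 675   i=1: 869   i=2: 455   i=3: 824
  i=4: 471   i=5: 424   i=6: 490   i=7: 1058
  i=8: 166   i=9: 286     …   i=29: 962
  i=30: 348
Match at i=30, j=31: a = 30·34 + 31 = 1051.

1051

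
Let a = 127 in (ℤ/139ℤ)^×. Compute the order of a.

The order of 127 must divide p − 1 = 138 = 2 · 3 · 23.
Divisors: 1, 2, 3, 6, 23, 46, 69, 138.
Check each in increasing order: 127^1 ≡ 127;  127^2 ≡ 5;  127^3 ≡ 79;  127^6 ≡ 125;  127^23 ≡ 42;  127^46 ≡ 96;  127^69 ≡ 1.
Smallest exponent giving 1 is 69.

69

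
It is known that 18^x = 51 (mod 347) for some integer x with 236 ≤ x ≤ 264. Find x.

Compute 18^236 mod 347 = 279, then multiply by 18 repeatedly:
  18^236=279  18^237=164  18^238=176  18^239=45  18^240=116
  18^241=6  18^242=108  18^243=209  18^244=292  18^245=51
Found 51 at exponent 245.

245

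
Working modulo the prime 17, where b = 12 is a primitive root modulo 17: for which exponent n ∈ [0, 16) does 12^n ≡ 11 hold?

3

Successive powers of 12 modulo 17:
  12^0=1  12^1=12  12^2=8  12^3=11
So 12^3 ≡ 11 (mod 17), giving n = 3.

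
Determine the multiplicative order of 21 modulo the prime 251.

The order of 21 must divide p − 1 = 250 = 2 · 5^3.
Divisors: 1, 2, 5, 10, 25, 50, 125, 250.
Check each in increasing order: 21^1 ≡ 21;  21^2 ≡ 190;  21^5 ≡ 80;  21^10 ≡ 125;  21^25 ≡ 20;  21^50 ≡ 149;  21^125 ≡ 1.
Smallest exponent giving 1 is 125.

125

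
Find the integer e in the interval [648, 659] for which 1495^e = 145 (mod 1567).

Compute 1495^648 mod 1567 = 1106, then multiply by 1495 repeatedly:
  1495^648=1106  1495^649=285  1495^650=1418  1495^651=1326  1495^652=115
  1495^653=1122  1495^654=700  1495^655=1311  1495^656=1195  1495^657=145
Found 145 at exponent 657.

657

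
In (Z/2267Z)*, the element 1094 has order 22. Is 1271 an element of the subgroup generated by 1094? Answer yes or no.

yes

1271 ∈ ⟨1094⟩ iff 1271^22 ≡ 1 (mod 2267), since |⟨1094⟩| = 22.
1271^22 mod 2267 = 1.
Since 1 = 1, 1271 lies in the subgroup.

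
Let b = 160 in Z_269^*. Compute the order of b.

The order of 160 must divide p − 1 = 268 = 2^2 · 67.
Divisors: 1, 2, 4, 67, 134, 268.
Check each in increasing order: 160^1 ≡ 160;  160^2 ≡ 45;  160^4 ≡ 142;  160^67 ≡ 187;  160^134 ≡ 268;  160^268 ≡ 1.
Smallest exponent giving 1 is 268.

268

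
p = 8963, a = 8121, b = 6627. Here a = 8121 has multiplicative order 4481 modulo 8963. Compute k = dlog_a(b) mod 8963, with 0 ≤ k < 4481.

4191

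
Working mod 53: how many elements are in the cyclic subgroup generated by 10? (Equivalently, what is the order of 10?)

13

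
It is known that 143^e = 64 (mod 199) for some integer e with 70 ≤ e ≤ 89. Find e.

78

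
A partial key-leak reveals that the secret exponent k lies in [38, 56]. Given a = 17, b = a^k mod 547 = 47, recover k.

56

Compute 17^38 mod 547 = 515, then multiply by 17 repeatedly:
  17^38=515  17^39=3  17^40=51  17^41=320  17^42=517
  17^43=37  17^44=82  17^45=300  17^46=177  17^47=274
  17^48=282  17^49=418  17^50=542  17^51=462  17^52=196
  17^53=50  17^54=303  17^55=228  17^56=47
Found 47 at exponent 56.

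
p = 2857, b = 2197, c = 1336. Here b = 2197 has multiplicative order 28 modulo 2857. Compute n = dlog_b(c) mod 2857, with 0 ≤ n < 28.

2

Successive powers of 2197 modulo 2857:
  2197^0=1  2197^1=2197  2197^2=1336
So 2197^2 ≡ 1336 (mod 2857), giving n = 2.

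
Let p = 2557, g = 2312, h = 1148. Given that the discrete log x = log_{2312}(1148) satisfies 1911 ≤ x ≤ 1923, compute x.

Compute 2312^1911 mod 2557 = 1303, then multiply by 2312 repeatedly:
  2312^1911=1303  2312^1912=390  2312^1913=1616  2312^1914=415  2312^1915=605
  2312^1916=81  2312^1917=611  2312^1918=1168  2312^1919=224  2312^1920=1374
  2312^1921=894  2312^1922=872  2312^1923=1148
Found 1148 at exponent 1923.

1923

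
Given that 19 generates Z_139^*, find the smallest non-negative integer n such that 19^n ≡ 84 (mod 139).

135

Baby-step giant-step with m = ceil(sqrt(138)) = 12.
Baby table (19^j mod 139 for j=0..11):
  0:1  1:19  2:83  3:48  4:78  5:92  6:80  7:130
  8:107  9:87  10:124  11:132
Giant step factor: 19^(-12) ≡ 116 (mod 139).
Scan 84·116^i mod 139 for i = 0, 1, …:
  i=0: 84   i=1: 14   i=2: 95   i=3: 39
  i=4: 76   i=5: 59   i=6: 33   i=7: 75
  i=8: 82   i=9: 60   i=10: 10   i=11: 48
Match at i=11, j=3: n = 11·12 + 3 = 135.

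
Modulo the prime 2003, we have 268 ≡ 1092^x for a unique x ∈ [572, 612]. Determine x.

609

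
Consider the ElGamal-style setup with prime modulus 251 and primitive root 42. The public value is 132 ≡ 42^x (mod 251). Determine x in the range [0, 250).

Baby-step giant-step with m = ceil(sqrt(250)) = 16.
Baby table (42^j mod 251 for j=0..15):
  0:1  1:42  2:7  3:43  4:49  5:50  6:92  7:99
  8:142  9:191  10:241  11:82  12:181  13:72  14:12  15:2
Giant step factor: 42^(-16) ≡ 3 (mod 251).
Scan 132·3^i mod 251 for i = 0, 1, …:
  i=0: 132   i=1: 145   i=2: 184   i=3: 50
Match at i=3, j=5: x = 3·16 + 5 = 53.

53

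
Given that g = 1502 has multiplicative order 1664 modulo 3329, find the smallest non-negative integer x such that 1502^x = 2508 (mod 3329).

Baby-step giant-step with m = ceil(sqrt(1664)) = 41.
Baby table (1502^j mod 3329 for j=0..40):
  0:1  1:1502  2:2271  3:2146  4:820  5:3239  6:1309  7:2008
  8:3271  9:2767  10:1442  11:2034  12:2375  13:1891  14:645  15:51
  16:35  17:2635  18:2918  19:1872  20:2068  21:179  22:2538  23:371
  24:1299  25:304  26:535  27:1281  28:3229  29:2934  30:2601  31:1785
  32:1225  33:2342  34:2260  35:2269  36:2471  37:2936  38:2276  39:2998
  40:2188
Giant step factor: 1502^(-41) ≡ 260 (mod 3329).
Scan 2508·260^i mod 3329 for i = 0, 1, …:
  i=0: 2508   i=1: 2925   i=2: 1488   i=3: 716
  i=4: 3065   i=5: 1269   i=6: 369   i=7: 2728
  i=8: 203   i=9: 2845     …   i=17: 2881
  i=18: 35
Match at i=18, j=16: x = 18·41 + 16 = 754.

754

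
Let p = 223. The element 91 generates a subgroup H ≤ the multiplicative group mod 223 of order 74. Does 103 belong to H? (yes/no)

yes

103 ∈ ⟨91⟩ iff 103^74 ≡ 1 (mod 223), since |⟨91⟩| = 74.
103^74 mod 223 = 1.
Since 1 = 1, 103 lies in the subgroup.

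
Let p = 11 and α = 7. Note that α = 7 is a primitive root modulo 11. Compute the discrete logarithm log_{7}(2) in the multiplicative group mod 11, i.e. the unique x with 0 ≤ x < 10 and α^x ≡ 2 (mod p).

Successive powers of 7 modulo 11:
  7^0=1  7^1=7  7^2=5  7^3=2
So 7^3 ≡ 2 (mod 11), giving x = 3.

3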